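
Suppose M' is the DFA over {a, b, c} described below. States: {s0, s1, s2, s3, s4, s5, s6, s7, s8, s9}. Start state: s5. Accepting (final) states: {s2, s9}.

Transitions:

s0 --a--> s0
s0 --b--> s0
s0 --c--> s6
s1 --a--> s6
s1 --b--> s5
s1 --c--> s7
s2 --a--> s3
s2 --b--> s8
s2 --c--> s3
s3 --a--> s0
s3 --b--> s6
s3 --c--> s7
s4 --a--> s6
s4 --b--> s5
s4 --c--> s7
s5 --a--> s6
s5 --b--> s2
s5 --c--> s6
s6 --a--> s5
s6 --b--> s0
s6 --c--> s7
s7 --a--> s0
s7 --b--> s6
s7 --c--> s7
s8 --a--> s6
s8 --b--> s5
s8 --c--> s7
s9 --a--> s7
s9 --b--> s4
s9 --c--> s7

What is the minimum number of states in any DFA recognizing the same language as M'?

6

Reachable states from the start: {s0,s2,s3,s5,s6,s7,s8}. Unreachable: {s1,s4,s9} — drop them.
Initial partition by acceptance: {s2} | {s0,s3,s5,s6,s7,s8}.
Refine {s0,s3,s5,s6,s7,s8} on symbol b: members go to different blocks, giving {s0,s3,s6,s7,s8} and {s5}.
Refine {s0,s3,s6,s7,s8} on symbol a: members go to different blocks, giving {s0,s3,s7,s8} and {s6}.
On input a, block {s0,s3,s7,s8} splits into {s0,s3,s7} and {s8}.
On input b, block {s0,s3,s7} splits into {s3,s7} and {s0}.
No further refinement is possible. Final partition (6 blocks): {s2} | {s3,s7} | {s5} | {s6} | {s8} | {s0}.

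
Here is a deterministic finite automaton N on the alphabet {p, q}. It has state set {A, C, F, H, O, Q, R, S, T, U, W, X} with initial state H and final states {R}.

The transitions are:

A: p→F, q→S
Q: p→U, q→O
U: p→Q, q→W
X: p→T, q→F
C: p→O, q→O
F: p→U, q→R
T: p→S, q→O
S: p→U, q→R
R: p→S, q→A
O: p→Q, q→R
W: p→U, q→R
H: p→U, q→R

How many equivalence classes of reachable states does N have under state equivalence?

4

States {C,T,X} cannot be reached from the start state, so discard them.
Start with accepting vs non-accepting: {R} | {A,F,H,O,Q,S,U,W}.
On input q, block {A,F,H,O,Q,S,U,W} splits into {F,H,O,S,W} and {A,Q,U}.
Split {A,Q,U} by δ(·,p) → {Q,U} and {A}.
Stable partition: {R} | {F,H,O,S,W} | {Q,U} | {A} — 4 equivalence classes.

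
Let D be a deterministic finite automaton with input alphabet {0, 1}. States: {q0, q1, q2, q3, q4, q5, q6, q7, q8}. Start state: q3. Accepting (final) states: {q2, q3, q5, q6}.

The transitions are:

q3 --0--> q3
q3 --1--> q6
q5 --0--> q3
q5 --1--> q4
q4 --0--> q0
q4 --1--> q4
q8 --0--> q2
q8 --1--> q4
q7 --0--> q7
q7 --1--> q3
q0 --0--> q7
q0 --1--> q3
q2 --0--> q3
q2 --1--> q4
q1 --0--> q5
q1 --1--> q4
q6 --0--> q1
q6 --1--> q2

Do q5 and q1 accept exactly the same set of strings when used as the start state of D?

Reachable states from the start: {q0,q1,q2,q3,q4,q5,q6,q7}. Unreachable: {q8} — drop them.
P0 = {q2,q3,q5,q6} | {q0,q1,q4,q7}.
Refine {q2,q3,q5,q6} on symbol 0: members go to different blocks, giving {q2,q3,q5} and {q6}.
Refine {q2,q3,q5} on symbol 1: members go to different blocks, giving {q2,q5} and {q3}.
Split {q0,q1,q4,q7} by δ(·,0) → {q0,q4,q7} and {q1}.
On input 1, block {q0,q4,q7} splits into {q0,q7} and {q4}.
The partition is now stable with 6 blocks: {q2,q5} | {q0,q7} | {q6} | {q3} | {q1} | {q4}.
q5 and q1 end up in different blocks, so they are distinguishable. For instance, the string 'ε' is accepted from only q5.

No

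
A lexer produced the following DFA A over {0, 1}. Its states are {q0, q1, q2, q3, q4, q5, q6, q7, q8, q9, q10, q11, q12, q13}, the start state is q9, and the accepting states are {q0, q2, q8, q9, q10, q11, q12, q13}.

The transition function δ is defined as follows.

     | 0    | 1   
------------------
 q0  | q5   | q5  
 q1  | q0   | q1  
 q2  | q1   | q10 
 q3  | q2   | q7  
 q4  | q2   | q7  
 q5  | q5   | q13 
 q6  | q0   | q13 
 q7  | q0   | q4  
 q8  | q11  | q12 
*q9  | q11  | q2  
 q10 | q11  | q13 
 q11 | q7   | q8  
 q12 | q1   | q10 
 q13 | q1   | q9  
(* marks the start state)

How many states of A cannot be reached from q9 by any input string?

No path from q9 leads to q3, q6; the other 12 states are all reachable.

2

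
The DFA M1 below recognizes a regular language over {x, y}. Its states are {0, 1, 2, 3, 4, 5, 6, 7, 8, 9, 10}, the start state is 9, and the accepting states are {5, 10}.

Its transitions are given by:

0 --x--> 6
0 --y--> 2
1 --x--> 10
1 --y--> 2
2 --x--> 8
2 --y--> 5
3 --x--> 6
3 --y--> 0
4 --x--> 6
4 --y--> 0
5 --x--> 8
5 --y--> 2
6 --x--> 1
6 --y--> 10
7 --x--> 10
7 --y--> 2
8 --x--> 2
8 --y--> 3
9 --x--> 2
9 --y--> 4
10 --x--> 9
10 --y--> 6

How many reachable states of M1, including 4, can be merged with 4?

2

First remove the unreachable states {7}; 10 states remain.
Start with accepting vs non-accepting: {5,10} | {0,1,2,3,4,6,8,9}.
Split {0,1,2,3,4,6,8,9} by δ(·,x) → {0,2,3,4,6,8,9} and {1}.
Split {0,2,3,4,6,8,9} by δ(·,x) → {0,2,3,4,8,9} and {6}.
Refine {5,10} on symbol y: members go to different blocks, giving {5} and {10}.
On input x, block {0,2,3,4,8,9} splits into {0,3,4} and {2,8,9}.
On input y, block {0,3,4} splits into {3,4} and {0}.
Refine {2,8,9} on symbol y: members go to different blocks, giving {8,9} and {2}.
The partition is now stable with 8 blocks: {5} | {3,4} | {1} | {6} | {10} | {8,9} | {0} | {2}.
State 4 belongs to the block {3,4}, which has 2 states.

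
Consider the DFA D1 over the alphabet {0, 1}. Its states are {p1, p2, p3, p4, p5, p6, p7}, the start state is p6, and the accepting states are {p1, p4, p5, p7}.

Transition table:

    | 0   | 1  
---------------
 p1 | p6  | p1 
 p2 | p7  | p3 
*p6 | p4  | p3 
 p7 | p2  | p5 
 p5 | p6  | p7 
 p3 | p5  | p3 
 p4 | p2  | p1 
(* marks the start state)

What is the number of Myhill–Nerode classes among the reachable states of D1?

2

Start with accepting vs non-accepting: {p1,p4,p5,p7} | {p2,p3,p6}.
Stable partition: {p1,p4,p5,p7} | {p2,p3,p6} — 2 equivalence classes.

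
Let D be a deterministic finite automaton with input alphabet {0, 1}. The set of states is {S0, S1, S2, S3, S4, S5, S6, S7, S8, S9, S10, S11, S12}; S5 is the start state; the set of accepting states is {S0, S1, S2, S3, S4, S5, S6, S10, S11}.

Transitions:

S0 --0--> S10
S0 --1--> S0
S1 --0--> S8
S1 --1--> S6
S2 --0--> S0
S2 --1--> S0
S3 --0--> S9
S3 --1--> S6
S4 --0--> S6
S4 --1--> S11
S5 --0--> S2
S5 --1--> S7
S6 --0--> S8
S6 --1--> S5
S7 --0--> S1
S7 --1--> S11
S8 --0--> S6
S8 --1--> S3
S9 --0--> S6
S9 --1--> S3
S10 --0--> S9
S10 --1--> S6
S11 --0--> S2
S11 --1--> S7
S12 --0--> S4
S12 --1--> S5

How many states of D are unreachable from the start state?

No path from S5 leads to S4, S12; the other 11 states are all reachable.

2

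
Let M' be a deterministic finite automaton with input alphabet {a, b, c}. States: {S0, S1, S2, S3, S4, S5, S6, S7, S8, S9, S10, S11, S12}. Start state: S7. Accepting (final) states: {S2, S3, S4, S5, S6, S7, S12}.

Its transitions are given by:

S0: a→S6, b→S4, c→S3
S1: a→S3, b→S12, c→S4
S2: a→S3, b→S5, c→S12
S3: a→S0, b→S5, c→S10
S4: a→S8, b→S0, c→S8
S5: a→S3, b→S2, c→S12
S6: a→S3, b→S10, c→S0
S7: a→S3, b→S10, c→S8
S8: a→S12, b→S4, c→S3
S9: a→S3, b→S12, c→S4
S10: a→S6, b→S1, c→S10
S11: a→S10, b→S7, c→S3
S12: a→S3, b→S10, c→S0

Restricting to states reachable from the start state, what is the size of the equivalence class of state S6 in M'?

3

Reachable states from the start: {S0,S1,S2,S3,S4,S5,S6,S7,S8,S10,S12}. Unreachable: {S9,S11} — drop them.
P0 = {S2,S3,S4,S5,S6,S7,S12} | {S0,S1,S8,S10}.
On input a, block {S2,S3,S4,S5,S6,S7,S12} splits into {S2,S5,S6,S7,S12} and {S3,S4}.
On input b, block {S2,S5,S6,S7,S12} splits into {S6,S7,S12} and {S2,S5}.
On input a, block {S0,S1,S8,S10} splits into {S0,S8,S10} and {S1}.
Refine {S0,S8,S10} on symbol b: members go to different blocks, giving {S0,S8} and {S10}.
Split {S3,S4} by δ(·,b) → {S3} and {S4}.
The partition is now stable with 7 blocks: {S6,S7,S12} | {S0,S8} | {S3} | {S2,S5} | {S1} | {S10} | {S4}.
The equivalence class containing S6 is {S6,S7,S12}, of size 3.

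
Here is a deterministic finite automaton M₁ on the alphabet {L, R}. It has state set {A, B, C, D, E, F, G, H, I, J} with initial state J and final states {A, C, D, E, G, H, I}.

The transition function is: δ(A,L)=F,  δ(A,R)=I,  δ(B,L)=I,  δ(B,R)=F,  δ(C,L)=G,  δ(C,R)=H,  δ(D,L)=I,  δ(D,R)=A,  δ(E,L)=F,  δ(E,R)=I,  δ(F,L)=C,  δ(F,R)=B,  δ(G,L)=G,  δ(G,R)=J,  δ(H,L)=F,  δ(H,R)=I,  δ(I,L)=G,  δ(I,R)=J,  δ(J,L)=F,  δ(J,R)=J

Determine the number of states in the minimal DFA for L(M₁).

6

Reachable states from the start: {B,C,F,G,H,I,J}. Unreachable: {A,D,E} — drop them.
P0 = {C,G,H,I} | {B,F,J}.
On input L, block {C,G,H,I} splits into {C,G,I} and {H}.
Refine {C,G,I} on symbol R: members go to different blocks, giving {G,I} and {C}.
Refine {B,F,J} on symbol L: members go to different blocks, giving {B} and {F} and {J}.
The partition is now stable with 6 blocks: {G,I} | {B} | {H} | {C} | {F} | {J}.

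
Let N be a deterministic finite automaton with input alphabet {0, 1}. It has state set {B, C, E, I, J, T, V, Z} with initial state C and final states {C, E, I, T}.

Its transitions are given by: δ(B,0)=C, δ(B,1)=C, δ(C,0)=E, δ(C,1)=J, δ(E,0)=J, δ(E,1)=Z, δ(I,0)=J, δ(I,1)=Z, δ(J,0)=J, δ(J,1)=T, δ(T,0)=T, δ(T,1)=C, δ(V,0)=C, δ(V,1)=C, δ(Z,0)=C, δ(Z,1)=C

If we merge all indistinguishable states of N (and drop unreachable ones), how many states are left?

5

Reachable states from the start: {C,E,J,T,Z}. Unreachable: {B,I,V} — drop them.
Initial partition by acceptance: {C,E,T} | {J,Z}.
Refine {C,E,T} on symbol 0: members go to different blocks, giving {C,T} and {E}.
Refine {C,T} on symbol 0: members go to different blocks, giving {T} and {C}.
Refine {J,Z} on symbol 0: members go to different blocks, giving {J} and {Z}.
No further refinement is possible. Final partition (5 blocks): {T} | {J} | {E} | {C} | {Z}.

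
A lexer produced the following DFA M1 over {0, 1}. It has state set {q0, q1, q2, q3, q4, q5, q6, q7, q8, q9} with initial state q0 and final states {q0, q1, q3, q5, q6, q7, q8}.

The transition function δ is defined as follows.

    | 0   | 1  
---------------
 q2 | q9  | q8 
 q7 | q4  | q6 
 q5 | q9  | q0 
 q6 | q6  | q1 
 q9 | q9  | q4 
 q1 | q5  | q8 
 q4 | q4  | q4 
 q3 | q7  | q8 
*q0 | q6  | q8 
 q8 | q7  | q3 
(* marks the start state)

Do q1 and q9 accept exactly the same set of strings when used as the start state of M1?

No

First remove the unreachable states {q2}; 9 states remain.
P0 = {q0,q1,q3,q5,q6,q7,q8} | {q4,q9}.
On input 0, block {q0,q1,q3,q5,q6,q7,q8} splits into {q0,q1,q3,q6,q8} and {q5,q7}.
Refine {q0,q1,q3,q6,q8} on symbol 0: members go to different blocks, giving {q1,q3,q8} and {q0,q6}.
The partition is now stable with 4 blocks: {q1,q3,q8} | {q4,q9} | {q5,q7} | {q0,q6}.
q1 and q9 end up in different blocks, so they are distinguishable. For instance, the string 'ε' is accepted from only q1.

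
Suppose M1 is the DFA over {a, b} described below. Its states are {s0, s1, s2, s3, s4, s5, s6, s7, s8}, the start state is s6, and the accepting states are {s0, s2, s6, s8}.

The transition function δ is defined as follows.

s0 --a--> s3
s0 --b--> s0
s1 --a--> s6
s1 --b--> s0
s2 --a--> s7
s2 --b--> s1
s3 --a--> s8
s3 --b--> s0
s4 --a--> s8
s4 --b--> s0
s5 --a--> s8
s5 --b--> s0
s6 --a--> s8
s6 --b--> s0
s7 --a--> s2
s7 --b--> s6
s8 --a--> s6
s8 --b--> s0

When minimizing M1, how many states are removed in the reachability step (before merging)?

5

BFS from s6 reaches {s0, s3, s6, s8}; the 5 state(s) s1, s2, s4, s5, s7 are never visited.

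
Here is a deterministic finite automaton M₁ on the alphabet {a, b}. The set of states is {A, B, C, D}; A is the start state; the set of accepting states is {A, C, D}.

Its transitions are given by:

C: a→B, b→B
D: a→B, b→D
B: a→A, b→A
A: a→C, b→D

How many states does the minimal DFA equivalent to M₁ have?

4

All states are reachable from the start state.
Start with accepting vs non-accepting: {A,C,D} | {B}.
Refine {A,C,D} on symbol a: members go to different blocks, giving {C,D} and {A}.
Split {C,D} by δ(·,b) → {C} and {D}.
Stable partition: {C} | {B} | {A} | {D} — 4 equivalence classes.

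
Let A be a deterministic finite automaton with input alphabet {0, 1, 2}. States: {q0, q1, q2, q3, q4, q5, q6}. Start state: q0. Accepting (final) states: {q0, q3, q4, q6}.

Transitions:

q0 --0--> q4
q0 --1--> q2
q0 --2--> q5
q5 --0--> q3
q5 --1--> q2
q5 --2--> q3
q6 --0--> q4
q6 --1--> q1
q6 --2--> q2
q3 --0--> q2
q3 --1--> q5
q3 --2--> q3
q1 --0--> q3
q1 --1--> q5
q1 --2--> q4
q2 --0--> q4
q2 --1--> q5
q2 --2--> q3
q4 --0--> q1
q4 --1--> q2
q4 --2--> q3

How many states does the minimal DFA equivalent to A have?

States {q6} cannot be reached from the start state, so discard them.
P0 = {q0,q3,q4} | {q1,q2,q5}.
Split {q0,q3,q4} by δ(·,0) → {q3,q4} and {q0}.
No further refinement is possible. Final partition (3 blocks): {q3,q4} | {q1,q2,q5} | {q0}.

3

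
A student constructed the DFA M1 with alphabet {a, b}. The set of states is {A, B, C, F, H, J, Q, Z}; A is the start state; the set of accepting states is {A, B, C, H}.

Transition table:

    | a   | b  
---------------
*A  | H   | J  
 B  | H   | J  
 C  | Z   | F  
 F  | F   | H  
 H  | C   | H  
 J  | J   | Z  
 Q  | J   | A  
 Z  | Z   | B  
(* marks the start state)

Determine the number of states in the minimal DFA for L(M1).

6

Reachable states from the start: {A,B,C,F,H,J,Z}. Unreachable: {Q} — drop them.
Initial partition by acceptance: {A,B,C,H} | {F,J,Z}.
On input a, block {A,B,C,H} splits into {A,B,H} and {C}.
Refine {A,B,H} on symbol a: members go to different blocks, giving {A,B} and {H}.
Split {F,J,Z} by δ(·,b) → {Z} and {F} and {J}.
The partition is now stable with 6 blocks: {A,B} | {Z} | {C} | {H} | {F} | {J}.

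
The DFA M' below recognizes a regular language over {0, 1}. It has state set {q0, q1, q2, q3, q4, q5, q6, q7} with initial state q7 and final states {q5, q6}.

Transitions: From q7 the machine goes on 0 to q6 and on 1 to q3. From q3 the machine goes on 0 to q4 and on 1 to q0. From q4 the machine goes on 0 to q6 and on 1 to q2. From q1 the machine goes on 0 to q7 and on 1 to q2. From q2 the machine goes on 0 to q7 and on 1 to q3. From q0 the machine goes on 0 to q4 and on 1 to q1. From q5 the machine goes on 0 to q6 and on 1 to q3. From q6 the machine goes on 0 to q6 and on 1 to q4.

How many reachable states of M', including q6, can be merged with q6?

1

States {q5} cannot be reached from the start state, so discard them.
Initial partition by acceptance: {q6} | {q0,q1,q2,q3,q4,q7}.
Refine {q0,q1,q2,q3,q4,q7} on symbol 0: members go to different blocks, giving {q0,q1,q2,q3} and {q4,q7}.
The partition is now stable with 3 blocks: {q6} | {q0,q1,q2,q3} | {q4,q7}.
The equivalence class containing q6 is {q6}, of size 1.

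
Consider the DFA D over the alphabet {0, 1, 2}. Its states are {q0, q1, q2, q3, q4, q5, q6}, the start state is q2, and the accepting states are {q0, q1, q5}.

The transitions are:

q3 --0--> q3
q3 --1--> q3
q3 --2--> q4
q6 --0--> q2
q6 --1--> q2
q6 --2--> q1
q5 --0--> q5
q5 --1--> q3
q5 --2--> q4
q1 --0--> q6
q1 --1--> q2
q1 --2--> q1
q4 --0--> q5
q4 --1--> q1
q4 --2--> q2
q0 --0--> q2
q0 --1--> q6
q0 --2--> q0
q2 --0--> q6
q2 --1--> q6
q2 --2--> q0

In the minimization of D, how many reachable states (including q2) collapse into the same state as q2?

2

First remove the unreachable states {q3,q4,q5}; 4 states remain.
P0 = {q0,q1} | {q2,q6}.
The partition is now stable with 2 blocks: {q0,q1} | {q2,q6}.
State q2 belongs to the block {q2,q6}, which has 2 states.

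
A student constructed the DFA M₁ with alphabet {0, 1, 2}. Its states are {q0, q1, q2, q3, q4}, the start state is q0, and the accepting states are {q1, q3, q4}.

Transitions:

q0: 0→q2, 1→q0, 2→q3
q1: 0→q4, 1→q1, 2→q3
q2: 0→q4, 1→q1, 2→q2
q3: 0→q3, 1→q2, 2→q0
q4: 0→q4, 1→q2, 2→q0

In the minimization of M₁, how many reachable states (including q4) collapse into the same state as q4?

2

Every state is reachable, so we keep all 5.
Start with accepting vs non-accepting: {q1,q3,q4} | {q0,q2}.
On input 1, block {q1,q3,q4} splits into {q3,q4} and {q1}.
Split {q0,q2} by δ(·,0) → {q0} and {q2}.
Stable partition: {q3,q4} | {q0} | {q1} | {q2} — 4 equivalence classes.
The equivalence class containing q4 is {q3,q4}, of size 2.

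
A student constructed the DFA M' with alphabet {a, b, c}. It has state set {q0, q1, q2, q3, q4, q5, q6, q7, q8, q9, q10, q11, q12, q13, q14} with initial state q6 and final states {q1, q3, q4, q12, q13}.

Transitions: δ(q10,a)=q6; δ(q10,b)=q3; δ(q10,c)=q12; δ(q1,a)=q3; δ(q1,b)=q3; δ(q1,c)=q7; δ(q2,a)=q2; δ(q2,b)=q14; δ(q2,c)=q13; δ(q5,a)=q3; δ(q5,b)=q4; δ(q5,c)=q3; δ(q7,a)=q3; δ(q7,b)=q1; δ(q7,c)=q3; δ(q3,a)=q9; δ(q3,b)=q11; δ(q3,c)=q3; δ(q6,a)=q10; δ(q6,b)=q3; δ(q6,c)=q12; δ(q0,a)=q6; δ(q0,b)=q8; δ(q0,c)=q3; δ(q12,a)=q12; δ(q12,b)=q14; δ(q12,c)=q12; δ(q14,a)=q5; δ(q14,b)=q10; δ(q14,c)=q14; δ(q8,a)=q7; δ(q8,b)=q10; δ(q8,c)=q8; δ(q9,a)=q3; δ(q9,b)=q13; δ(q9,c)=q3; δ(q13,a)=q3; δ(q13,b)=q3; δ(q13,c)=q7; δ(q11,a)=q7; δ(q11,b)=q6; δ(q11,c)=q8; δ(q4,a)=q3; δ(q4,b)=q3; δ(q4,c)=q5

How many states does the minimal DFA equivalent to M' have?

6

States {q0,q2} cannot be reached from the start state, so discard them.
P0 = {q1,q3,q4,q12,q13} | {q5,q6,q7,q8,q9,q10,q11,q14}.
On input a, block {q1,q3,q4,q12,q13} splits into {q1,q4,q12,q13} and {q3}.
Refine {q1,q4,q12,q13} on symbol a: members go to different blocks, giving {q1,q4,q13} and {q12}.
On input a, block {q5,q6,q7,q8,q9,q10,q11,q14} splits into {q6,q8,q10,q11,q14} and {q5,q7,q9}.
On input a, block {q6,q8,q10,q11,q14} splits into {q8,q11,q14} and {q6,q10}.
No further refinement is possible. Final partition (6 blocks): {q1,q4,q13} | {q8,q11,q14} | {q3} | {q12} | {q5,q7,q9} | {q6,q10}.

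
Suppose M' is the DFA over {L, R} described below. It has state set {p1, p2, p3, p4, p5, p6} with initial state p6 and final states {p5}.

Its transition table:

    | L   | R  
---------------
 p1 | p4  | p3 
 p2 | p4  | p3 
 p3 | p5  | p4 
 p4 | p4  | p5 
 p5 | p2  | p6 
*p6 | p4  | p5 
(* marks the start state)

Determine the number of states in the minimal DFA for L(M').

States {p1} cannot be reached from the start state, so discard them.
P0 = {p5} | {p2,p3,p4,p6}.
Split {p2,p3,p4,p6} by δ(·,L) → {p2,p4,p6} and {p3}.
Split {p2,p4,p6} by δ(·,R) → {p4,p6} and {p2}.
Stable partition: {p5} | {p4,p6} | {p3} | {p2} — 4 equivalence classes.

4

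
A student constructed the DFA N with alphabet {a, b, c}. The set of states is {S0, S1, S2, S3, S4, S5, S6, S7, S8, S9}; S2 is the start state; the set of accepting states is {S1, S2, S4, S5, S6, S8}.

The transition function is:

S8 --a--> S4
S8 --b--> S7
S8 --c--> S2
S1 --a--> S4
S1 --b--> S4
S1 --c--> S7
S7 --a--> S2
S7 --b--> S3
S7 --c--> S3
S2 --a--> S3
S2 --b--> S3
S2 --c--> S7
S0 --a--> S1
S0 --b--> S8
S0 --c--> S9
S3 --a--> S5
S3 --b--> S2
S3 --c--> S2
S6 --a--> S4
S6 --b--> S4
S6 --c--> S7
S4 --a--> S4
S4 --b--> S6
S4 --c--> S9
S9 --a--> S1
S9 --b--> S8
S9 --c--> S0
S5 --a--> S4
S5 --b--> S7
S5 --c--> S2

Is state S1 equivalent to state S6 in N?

Yes

P0 = {S1,S2,S4,S5,S6,S8} | {S0,S3,S7,S9}.
Split {S1,S2,S4,S5,S6,S8} by δ(·,a) → {S1,S4,S5,S6,S8} and {S2}.
Split {S1,S4,S5,S6,S8} by δ(·,b) → {S1,S4,S6} and {S5,S8}.
On input a, block {S0,S3,S7,S9} splits into {S0,S9} and {S3} and {S7}.
Split {S1,S4,S6} by δ(·,c) → {S1,S6} and {S4}.
The partition is now stable with 7 blocks: {S1,S6} | {S0,S9} | {S2} | {S5,S8} | {S3} | {S7} | {S4}.
S1 and S6 lie in the same block of the stable partition, so they are equivalent — no string distinguishes them.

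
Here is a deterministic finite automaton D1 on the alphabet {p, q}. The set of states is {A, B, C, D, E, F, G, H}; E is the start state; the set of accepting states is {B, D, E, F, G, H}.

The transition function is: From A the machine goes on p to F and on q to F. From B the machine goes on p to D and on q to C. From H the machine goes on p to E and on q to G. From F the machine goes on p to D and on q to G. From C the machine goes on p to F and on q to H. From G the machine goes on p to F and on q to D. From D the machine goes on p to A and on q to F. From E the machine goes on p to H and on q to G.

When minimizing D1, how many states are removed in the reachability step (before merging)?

2

BFS from E reaches {A, D, E, F, G, H}; the 2 state(s) B, C are never visited.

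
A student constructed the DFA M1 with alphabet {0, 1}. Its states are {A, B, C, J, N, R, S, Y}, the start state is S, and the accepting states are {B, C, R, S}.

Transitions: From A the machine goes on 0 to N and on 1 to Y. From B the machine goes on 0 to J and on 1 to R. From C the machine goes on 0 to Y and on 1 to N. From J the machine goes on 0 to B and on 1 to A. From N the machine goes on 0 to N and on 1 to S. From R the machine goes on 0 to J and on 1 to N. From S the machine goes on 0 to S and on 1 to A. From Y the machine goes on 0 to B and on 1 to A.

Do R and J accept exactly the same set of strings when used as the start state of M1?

No

States {C} cannot be reached from the start state, so discard them.
Initial partition by acceptance: {B,R,S} | {A,J,N,Y}.
Refine {B,R,S} on symbol 0: members go to different blocks, giving {B,R} and {S}.
On input 1, block {B,R} splits into {R} and {B}.
On input 0, block {A,J,N,Y} splits into {A,N} and {J,Y}.
Refine {A,N} on symbol 1: members go to different blocks, giving {N} and {A}.
Stable partition: {R} | {N} | {S} | {B} | {J,Y} | {A} — 6 equivalence classes.
R and J end up in different blocks, so they are distinguishable. For instance, the string 'ε' is accepted from only R.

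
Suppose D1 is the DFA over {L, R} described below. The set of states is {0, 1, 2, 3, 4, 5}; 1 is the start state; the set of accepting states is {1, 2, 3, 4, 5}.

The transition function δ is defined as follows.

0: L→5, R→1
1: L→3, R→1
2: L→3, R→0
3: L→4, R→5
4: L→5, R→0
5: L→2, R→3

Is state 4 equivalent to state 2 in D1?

Start with accepting vs non-accepting: {1,2,3,4,5} | {0}.
Split {1,2,3,4,5} by δ(·,R) → {1,3,5} and {2,4}.
On input L, block {1,3,5} splits into {3,5} and {1}.
Stable partition: {3,5} | {0} | {2,4} | {1} — 4 equivalence classes.
4 and 2 lie in the same block of the stable partition, so they are equivalent — no string distinguishes them.

Yes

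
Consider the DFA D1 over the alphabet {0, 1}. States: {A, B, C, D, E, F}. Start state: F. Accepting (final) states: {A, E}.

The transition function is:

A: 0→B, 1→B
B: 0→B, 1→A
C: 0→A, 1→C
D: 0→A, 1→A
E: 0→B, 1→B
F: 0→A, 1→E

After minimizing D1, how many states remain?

3

First remove the unreachable states {C,D}; 4 states remain.
Initial partition by acceptance: {A,E} | {B,F}.
On input 0, block {B,F} splits into {B} and {F}.
Stable partition: {A,E} | {B} | {F} — 3 equivalence classes.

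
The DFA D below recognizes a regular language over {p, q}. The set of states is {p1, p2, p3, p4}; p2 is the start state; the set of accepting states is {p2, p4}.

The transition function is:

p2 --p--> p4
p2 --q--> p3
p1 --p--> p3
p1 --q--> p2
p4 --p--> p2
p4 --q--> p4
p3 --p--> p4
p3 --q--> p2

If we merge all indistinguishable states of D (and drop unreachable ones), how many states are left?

Reachable states from the start: {p2,p3,p4}. Unreachable: {p1} — drop them.
P0 = {p2,p4} | {p3}.
Split {p2,p4} by δ(·,q) → {p2} and {p4}.
The partition is now stable with 3 blocks: {p2} | {p3} | {p4}.

3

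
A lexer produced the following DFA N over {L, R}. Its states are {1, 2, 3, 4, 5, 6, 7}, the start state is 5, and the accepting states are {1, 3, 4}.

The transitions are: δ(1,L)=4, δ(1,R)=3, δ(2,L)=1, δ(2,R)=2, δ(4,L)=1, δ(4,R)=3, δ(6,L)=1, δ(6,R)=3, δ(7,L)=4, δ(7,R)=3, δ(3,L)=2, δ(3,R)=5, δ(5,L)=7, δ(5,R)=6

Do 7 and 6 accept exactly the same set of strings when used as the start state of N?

Every state is reachable, so we keep all 7.
Start with accepting vs non-accepting: {1,3,4} | {2,5,6,7}.
On input L, block {1,3,4} splits into {1,4} and {3}.
Refine {2,5,6,7} on symbol L: members go to different blocks, giving {2,6,7} and {5}.
Split {2,6,7} by δ(·,R) → {6,7} and {2}.
The partition is now stable with 5 blocks: {1,4} | {6,7} | {3} | {5} | {2}.
7 and 6 lie in the same block of the stable partition, so they are equivalent — no string distinguishes them.

Yes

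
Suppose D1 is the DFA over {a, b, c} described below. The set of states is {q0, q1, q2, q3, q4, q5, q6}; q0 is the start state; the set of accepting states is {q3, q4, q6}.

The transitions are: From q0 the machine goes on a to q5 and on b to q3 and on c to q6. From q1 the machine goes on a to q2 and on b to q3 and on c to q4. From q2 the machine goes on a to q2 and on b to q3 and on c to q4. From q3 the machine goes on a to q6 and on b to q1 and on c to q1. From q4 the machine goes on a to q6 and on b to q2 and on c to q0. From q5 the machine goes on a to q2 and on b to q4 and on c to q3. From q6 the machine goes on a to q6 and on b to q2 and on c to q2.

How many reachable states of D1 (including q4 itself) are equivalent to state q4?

3

All states are reachable from the start state.
Initial partition by acceptance: {q3,q4,q6} | {q0,q1,q2,q5}.
The partition is now stable with 2 blocks: {q3,q4,q6} | {q0,q1,q2,q5}.
State q4 belongs to the block {q3,q4,q6}, which has 3 states.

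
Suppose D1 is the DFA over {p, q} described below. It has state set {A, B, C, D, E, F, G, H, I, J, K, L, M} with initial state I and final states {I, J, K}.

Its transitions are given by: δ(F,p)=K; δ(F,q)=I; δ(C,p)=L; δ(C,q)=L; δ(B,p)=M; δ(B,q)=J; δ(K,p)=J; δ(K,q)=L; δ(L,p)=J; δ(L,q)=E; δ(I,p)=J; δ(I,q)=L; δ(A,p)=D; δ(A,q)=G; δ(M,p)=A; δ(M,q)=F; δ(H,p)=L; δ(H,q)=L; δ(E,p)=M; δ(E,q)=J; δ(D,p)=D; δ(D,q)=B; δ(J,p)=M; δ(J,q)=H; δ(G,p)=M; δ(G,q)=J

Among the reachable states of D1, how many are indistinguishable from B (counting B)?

First remove the unreachable states {C}; 12 states remain.
P0 = {I,J,K} | {A,B,D,E,F,G,H,L,M}.
Refine {I,J,K} on symbol p: members go to different blocks, giving {I,K} and {J}.
On input p, block {A,B,D,E,F,G,H,L,M} splits into {A,B,D,E,G,H,M} and {F} and {L}.
Refine {A,B,D,E,G,H,M} on symbol p: members go to different blocks, giving {A,B,D,E,G,M} and {H}.
Refine {A,B,D,E,G,M} on symbol q: members go to different blocks, giving {B,E,G} and {A,D} and {M}.
No further refinement is possible. Final partition (8 blocks): {I,K} | {B,E,G} | {J} | {F} | {L} | {H} | {A,D} | {M}.
State B belongs to the block {B,E,G}, which has 3 states.

3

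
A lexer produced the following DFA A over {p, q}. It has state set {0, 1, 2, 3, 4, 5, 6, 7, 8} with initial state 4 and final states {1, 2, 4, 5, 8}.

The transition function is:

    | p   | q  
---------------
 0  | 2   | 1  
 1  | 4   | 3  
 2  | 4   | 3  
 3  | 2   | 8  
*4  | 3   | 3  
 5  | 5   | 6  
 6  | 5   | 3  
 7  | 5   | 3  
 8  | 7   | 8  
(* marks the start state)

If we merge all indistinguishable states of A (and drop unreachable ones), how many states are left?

Reachable states from the start: {2,3,4,5,6,7,8}. Unreachable: {0,1} — drop them.
Initial partition by acceptance: {2,4,5,8} | {3,6,7}.
On input p, block {2,4,5,8} splits into {2,5} and {4,8}.
Split {2,5} by δ(·,p) → {2} and {5}.
Refine {3,6,7} on symbol p: members go to different blocks, giving {6,7} and {3}.
On input p, block {4,8} splits into {4} and {8}.
The partition is now stable with 6 blocks: {2} | {6,7} | {4} | {5} | {3} | {8}.

6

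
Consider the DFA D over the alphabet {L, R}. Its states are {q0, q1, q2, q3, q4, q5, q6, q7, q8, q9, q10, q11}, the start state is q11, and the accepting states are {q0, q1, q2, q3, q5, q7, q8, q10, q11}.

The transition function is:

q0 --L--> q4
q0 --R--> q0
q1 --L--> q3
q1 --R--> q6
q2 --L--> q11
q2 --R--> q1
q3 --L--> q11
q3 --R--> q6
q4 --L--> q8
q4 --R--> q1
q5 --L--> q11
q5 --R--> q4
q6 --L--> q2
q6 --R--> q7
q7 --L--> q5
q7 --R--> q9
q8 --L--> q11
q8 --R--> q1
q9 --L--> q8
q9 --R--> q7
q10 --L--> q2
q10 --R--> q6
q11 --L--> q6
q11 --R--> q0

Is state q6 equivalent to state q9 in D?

States {q10} cannot be reached from the start state, so discard them.
Initial partition by acceptance: {q0,q1,q2,q3,q5,q7,q8,q11} | {q4,q6,q9}.
Split {q0,q1,q2,q3,q5,q7,q8,q11} by δ(·,L) → {q1,q2,q3,q5,q7,q8} and {q0,q11}.
On input L, block {q1,q2,q3,q5,q7,q8} splits into {q2,q3,q5,q8} and {q1,q7}.
Refine {q2,q3,q5,q8} on symbol R: members go to different blocks, giving {q2,q8} and {q3,q5}.
Stable partition: {q2,q8} | {q4,q6,q9} | {q0,q11} | {q1,q7} | {q3,q5} — 5 equivalence classes.
q6 and q9 lie in the same block of the stable partition, so they are equivalent — no string distinguishes them.

Yes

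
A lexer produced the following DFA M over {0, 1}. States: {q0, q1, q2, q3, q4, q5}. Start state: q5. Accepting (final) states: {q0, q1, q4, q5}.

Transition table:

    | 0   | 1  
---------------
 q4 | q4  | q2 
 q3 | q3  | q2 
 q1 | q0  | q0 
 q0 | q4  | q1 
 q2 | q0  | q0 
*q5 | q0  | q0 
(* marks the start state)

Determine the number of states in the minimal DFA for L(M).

4

Reachable states from the start: {q0,q1,q2,q4,q5}. Unreachable: {q3} — drop them.
Start with accepting vs non-accepting: {q0,q1,q4,q5} | {q2}.
Refine {q0,q1,q4,q5} on symbol 1: members go to different blocks, giving {q0,q1,q5} and {q4}.
On input 0, block {q0,q1,q5} splits into {q1,q5} and {q0}.
The partition is now stable with 4 blocks: {q1,q5} | {q2} | {q4} | {q0}.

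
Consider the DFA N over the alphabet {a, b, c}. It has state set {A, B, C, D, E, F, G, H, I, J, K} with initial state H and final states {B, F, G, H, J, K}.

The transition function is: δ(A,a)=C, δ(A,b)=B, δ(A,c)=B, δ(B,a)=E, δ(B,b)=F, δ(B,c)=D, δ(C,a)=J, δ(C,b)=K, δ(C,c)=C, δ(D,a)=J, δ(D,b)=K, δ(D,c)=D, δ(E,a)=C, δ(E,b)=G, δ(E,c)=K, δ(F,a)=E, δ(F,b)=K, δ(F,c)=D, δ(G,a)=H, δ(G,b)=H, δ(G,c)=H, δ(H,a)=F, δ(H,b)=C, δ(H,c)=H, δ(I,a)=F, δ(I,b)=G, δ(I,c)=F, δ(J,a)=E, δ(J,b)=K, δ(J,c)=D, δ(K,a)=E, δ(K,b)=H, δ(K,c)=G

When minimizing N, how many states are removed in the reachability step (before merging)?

3

Starting at H and following transitions, the reachable set is {C, D, E, F, G, H, J, K}. That leaves A, B, I unreachable — 3 in total.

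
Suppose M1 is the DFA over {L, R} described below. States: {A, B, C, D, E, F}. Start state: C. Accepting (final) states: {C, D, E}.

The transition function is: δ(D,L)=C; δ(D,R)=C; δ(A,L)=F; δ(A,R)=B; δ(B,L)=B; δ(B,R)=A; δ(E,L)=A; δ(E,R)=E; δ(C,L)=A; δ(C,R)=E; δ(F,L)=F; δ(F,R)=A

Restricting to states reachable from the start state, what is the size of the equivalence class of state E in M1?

2

States {D} cannot be reached from the start state, so discard them.
Initial partition by acceptance: {C,E} | {A,B,F}.
No further refinement is possible. Final partition (2 blocks): {C,E} | {A,B,F}.
State E belongs to the block {C,E}, which has 2 states.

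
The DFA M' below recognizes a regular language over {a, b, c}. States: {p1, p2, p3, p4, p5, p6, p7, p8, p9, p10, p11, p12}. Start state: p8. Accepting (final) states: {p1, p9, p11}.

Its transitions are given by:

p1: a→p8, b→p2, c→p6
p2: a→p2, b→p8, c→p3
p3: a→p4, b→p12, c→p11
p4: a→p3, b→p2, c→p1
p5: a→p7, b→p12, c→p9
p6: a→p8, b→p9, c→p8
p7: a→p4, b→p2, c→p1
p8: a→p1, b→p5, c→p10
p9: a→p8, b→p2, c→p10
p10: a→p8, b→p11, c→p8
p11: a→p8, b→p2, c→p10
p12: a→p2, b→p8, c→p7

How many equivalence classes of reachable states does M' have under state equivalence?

5

Initial partition by acceptance: {p1,p9,p11} | {p2,p3,p4,p5,p6,p7,p8,p10,p12}.
Refine {p2,p3,p4,p5,p6,p7,p8,p10,p12} on symbol a: members go to different blocks, giving {p2,p3,p4,p5,p6,p7,p10,p12} and {p8}.
On input a, block {p2,p3,p4,p5,p6,p7,p10,p12} splits into {p2,p3,p4,p5,p7,p12} and {p6,p10}.
On input b, block {p2,p3,p4,p5,p7,p12} splits into {p3,p4,p5,p7} and {p2,p12}.
The partition is now stable with 5 blocks: {p1,p9,p11} | {p3,p4,p5,p7} | {p8} | {p6,p10} | {p2,p12}.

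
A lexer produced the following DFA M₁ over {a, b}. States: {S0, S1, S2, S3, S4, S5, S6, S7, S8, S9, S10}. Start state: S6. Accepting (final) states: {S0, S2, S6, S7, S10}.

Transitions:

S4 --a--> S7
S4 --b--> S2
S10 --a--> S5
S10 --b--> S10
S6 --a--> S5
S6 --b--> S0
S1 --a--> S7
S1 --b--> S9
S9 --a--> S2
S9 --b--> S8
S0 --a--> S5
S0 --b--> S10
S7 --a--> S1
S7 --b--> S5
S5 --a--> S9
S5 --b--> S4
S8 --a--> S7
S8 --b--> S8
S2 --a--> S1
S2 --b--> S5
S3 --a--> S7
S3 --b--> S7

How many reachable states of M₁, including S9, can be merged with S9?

3

First remove the unreachable states {S3}; 10 states remain.
Initial partition by acceptance: {S0,S2,S6,S7,S10} | {S1,S4,S5,S8,S9}.
Split {S0,S2,S6,S7,S10} by δ(·,b) → {S0,S6,S10} and {S2,S7}.
On input a, block {S1,S4,S5,S8,S9} splits into {S1,S4,S8,S9} and {S5}.
Refine {S1,S4,S8,S9} on symbol b: members go to different blocks, giving {S1,S8,S9} and {S4}.
The partition is now stable with 5 blocks: {S0,S6,S10} | {S1,S8,S9} | {S2,S7} | {S5} | {S4}.
State S9 belongs to the block {S1,S8,S9}, which has 3 states.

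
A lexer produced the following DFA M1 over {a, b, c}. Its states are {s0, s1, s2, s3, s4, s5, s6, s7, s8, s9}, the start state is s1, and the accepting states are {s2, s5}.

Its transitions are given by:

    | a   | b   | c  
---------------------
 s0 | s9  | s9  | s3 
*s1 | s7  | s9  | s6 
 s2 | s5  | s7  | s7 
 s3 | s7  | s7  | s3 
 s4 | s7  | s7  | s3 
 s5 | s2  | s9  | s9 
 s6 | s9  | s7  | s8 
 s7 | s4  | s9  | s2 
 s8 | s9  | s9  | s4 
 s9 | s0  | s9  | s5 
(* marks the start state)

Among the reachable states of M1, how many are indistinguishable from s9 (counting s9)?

Every state is reachable, so we keep all 10.
P0 = {s2,s5} | {s0,s1,s3,s4,s6,s7,s8,s9}.
Refine {s0,s1,s3,s4,s6,s7,s8,s9} on symbol c: members go to different blocks, giving {s0,s1,s3,s4,s6,s8} and {s7,s9}.
The partition is now stable with 3 blocks: {s2,s5} | {s0,s1,s3,s4,s6,s8} | {s7,s9}.
State s9 belongs to the block {s7,s9}, which has 2 states.

2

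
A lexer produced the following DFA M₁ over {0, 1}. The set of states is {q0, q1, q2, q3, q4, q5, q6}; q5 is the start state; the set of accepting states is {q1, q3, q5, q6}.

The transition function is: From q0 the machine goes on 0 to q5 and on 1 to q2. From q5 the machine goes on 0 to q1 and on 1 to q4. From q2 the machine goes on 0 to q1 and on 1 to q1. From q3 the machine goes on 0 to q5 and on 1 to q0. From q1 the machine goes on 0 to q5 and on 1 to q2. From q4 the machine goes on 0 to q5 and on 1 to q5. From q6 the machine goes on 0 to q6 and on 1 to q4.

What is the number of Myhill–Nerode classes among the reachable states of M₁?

2

Reachable states from the start: {q1,q2,q4,q5}. Unreachable: {q0,q3,q6} — drop them.
P0 = {q1,q5} | {q2,q4}.
The partition is now stable with 2 blocks: {q1,q5} | {q2,q4}.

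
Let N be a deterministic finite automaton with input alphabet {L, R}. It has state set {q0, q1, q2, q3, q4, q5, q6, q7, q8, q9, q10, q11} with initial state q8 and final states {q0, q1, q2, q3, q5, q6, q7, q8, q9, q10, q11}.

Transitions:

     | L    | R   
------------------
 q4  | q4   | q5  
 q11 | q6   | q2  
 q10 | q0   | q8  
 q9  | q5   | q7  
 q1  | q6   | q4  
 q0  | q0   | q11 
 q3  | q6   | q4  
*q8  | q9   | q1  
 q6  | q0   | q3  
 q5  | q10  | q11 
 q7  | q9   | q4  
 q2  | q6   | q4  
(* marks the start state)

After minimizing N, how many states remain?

All states are reachable from the start state.
Initial partition by acceptance: {q0,q1,q2,q3,q5,q6,q7,q8,q9,q10,q11} | {q4}.
On input R, block {q0,q1,q2,q3,q5,q6,q7,q8,q9,q10,q11} splits into {q0,q5,q6,q8,q9,q10,q11} and {q1,q2,q3,q7}.
Split {q0,q5,q6,q8,q9,q10,q11} by δ(·,R) → {q6,q8,q9,q11} and {q0,q5,q10}.
Refine {q6,q8,q9,q11} on symbol L: members go to different blocks, giving {q6,q9} and {q8,q11}.
The partition is now stable with 5 blocks: {q6,q9} | {q4} | {q1,q2,q3,q7} | {q0,q5,q10} | {q8,q11}.

5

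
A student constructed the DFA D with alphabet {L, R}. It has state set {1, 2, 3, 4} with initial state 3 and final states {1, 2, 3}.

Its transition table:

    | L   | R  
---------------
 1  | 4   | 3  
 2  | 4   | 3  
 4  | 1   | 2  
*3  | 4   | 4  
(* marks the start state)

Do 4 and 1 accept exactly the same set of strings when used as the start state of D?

No

All states are reachable from the start state.
Initial partition by acceptance: {1,2,3} | {4}.
Split {1,2,3} by δ(·,R) → {1,2} and {3}.
No further refinement is possible. Final partition (3 blocks): {1,2} | {4} | {3}.
4 and 1 end up in different blocks, so they are distinguishable. For instance, the string 'ε' is accepted from only 1.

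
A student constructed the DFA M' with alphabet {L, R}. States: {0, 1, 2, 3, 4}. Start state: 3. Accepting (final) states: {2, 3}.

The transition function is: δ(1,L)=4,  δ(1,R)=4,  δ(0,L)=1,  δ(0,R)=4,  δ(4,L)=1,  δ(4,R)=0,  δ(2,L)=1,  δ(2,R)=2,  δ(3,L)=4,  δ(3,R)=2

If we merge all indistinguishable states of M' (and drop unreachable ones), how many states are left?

2

All states are reachable from the start state.
Start with accepting vs non-accepting: {2,3} | {0,1,4}.
The partition is now stable with 2 blocks: {2,3} | {0,1,4}.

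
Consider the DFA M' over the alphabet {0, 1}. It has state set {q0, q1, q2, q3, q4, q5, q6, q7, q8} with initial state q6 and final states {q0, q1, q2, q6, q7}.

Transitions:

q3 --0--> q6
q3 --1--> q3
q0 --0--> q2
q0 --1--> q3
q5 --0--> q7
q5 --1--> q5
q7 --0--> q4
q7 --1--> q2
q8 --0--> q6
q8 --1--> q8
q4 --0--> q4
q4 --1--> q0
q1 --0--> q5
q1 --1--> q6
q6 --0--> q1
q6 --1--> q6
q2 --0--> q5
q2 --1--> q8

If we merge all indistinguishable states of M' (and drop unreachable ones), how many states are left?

All states are reachable from the start state.
P0 = {q0,q1,q2,q6,q7} | {q3,q4,q5,q8}.
Split {q0,q1,q2,q6,q7} by δ(·,0) → {q1,q2,q7} and {q0,q6}.
Refine {q1,q2,q7} on symbol 1: members go to different blocks, giving {q1} and {q2} and {q7}.
On input 0, block {q3,q4,q5,q8} splits into {q3,q8} and {q4} and {q5}.
On input 0, block {q0,q6} splits into {q0} and {q6}.
No further refinement is possible. Final partition (8 blocks): {q1} | {q3,q8} | {q0} | {q2} | {q7} | {q4} | {q5} | {q6}.

8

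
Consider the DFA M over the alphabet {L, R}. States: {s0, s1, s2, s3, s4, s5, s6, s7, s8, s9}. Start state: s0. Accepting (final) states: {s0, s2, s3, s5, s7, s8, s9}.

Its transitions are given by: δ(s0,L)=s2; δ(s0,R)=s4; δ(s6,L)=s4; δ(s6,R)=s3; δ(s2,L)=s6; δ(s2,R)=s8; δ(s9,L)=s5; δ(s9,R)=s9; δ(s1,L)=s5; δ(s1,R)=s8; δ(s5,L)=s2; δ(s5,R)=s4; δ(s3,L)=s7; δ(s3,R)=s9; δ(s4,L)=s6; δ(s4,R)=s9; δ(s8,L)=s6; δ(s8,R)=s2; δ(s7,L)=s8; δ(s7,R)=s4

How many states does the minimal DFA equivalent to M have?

4

States {s1} cannot be reached from the start state, so discard them.
Initial partition by acceptance: {s0,s2,s3,s5,s7,s8,s9} | {s4,s6}.
Split {s0,s2,s3,s5,s7,s8,s9} by δ(·,L) → {s0,s3,s5,s7,s9} and {s2,s8}.
On input L, block {s0,s3,s5,s7,s9} splits into {s0,s5,s7} and {s3,s9}.
The partition is now stable with 4 blocks: {s0,s5,s7} | {s4,s6} | {s2,s8} | {s3,s9}.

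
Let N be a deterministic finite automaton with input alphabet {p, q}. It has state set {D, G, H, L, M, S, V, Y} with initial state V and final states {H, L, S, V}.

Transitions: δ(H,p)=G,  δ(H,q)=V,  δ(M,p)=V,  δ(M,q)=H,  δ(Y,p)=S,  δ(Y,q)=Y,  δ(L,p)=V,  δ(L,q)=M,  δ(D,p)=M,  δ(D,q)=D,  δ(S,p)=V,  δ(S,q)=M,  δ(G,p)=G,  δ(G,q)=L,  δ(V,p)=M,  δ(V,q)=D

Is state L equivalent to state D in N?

No

States {S,Y} cannot be reached from the start state, so discard them.
P0 = {H,L,V} | {D,G,M}.
On input p, block {H,L,V} splits into {H,V} and {L}.
Split {H,V} by δ(·,q) → {V} and {H}.
On input p, block {D,G,M} splits into {D,G} and {M}.
Refine {D,G} on symbol p: members go to different blocks, giving {D} and {G}.
No further refinement is possible. Final partition (6 blocks): {V} | {D} | {L} | {H} | {M} | {G}.
L and D end up in different blocks, so they are distinguishable. For instance, the string 'ε' is accepted from only L.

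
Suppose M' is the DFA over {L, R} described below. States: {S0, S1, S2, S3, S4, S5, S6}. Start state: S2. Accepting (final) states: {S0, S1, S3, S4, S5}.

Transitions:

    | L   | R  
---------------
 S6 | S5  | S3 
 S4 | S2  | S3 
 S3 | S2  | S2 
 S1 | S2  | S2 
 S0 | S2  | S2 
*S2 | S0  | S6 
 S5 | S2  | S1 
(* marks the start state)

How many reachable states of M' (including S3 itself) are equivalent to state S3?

3

First remove the unreachable states {S4}; 6 states remain.
Initial partition by acceptance: {S0,S1,S3,S5} | {S2,S6}.
Refine {S0,S1,S3,S5} on symbol R: members go to different blocks, giving {S0,S1,S3} and {S5}.
On input L, block {S2,S6} splits into {S2} and {S6}.
The partition is now stable with 4 blocks: {S0,S1,S3} | {S2} | {S5} | {S6}.
State S3 belongs to the block {S0,S1,S3}, which has 3 states.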